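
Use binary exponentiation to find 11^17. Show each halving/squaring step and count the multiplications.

Computing 11^17 by squaring (build up from 11^1; each line after the first costs one multiplication):

11^1 = 11
11^2 = (11^1)^2 = 11^2 = 121
11^4 = (11^2)^2 = 121^2 = 14641
11^8 = (11^4)^2 = 14641^2 = 214358881
11^16 = (11^8)^2 = 214358881^2 = 45949729863572161
11^17 = 11 * 11^16 = 11 * 45949729863572161 = 505447028499293771

Result: 505447028499293771
Multiplications needed: 5 (5 lines after 11^1)

11^17 = 505447028499293771. Using exponentiation by squaring, this requires 5 multiplications. The key idea: if the exponent is even, square the half-power; if odd, multiply by the base once.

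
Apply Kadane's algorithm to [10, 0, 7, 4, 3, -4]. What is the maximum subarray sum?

Using Kadane's algorithm on [10, 0, 7, 4, 3, -4]:

Scanning through the array:
Position 1 (value 0): max_ending_here = 10, max_so_far = 10
Position 2 (value 7): max_ending_here = 17, max_so_far = 17
Position 3 (value 4): max_ending_here = 21, max_so_far = 21
Position 4 (value 3): max_ending_here = 24, max_so_far = 24
Position 5 (value -4): max_ending_here = 20, max_so_far = 24

Maximum subarray: [10, 0, 7, 4, 3]
Maximum sum: 24

The maximum subarray is [10, 0, 7, 4, 3] with sum 24. This subarray runs from index 0 to index 4.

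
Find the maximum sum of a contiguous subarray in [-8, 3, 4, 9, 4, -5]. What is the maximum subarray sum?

Using Kadane's algorithm on [-8, 3, 4, 9, 4, -5]:

Scanning through the array:
Position 1 (value 3): max_ending_here = 3, max_so_far = 3
Position 2 (value 4): max_ending_here = 7, max_so_far = 7
Position 3 (value 9): max_ending_here = 16, max_so_far = 16
Position 4 (value 4): max_ending_here = 20, max_so_far = 20
Position 5 (value -5): max_ending_here = 15, max_so_far = 20

Maximum subarray: [3, 4, 9, 4]
Maximum sum: 20

The maximum subarray is [3, 4, 9, 4] with sum 20. This subarray runs from index 1 to index 4.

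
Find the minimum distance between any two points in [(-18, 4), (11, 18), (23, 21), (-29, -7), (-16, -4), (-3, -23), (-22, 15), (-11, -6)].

Computing all pairwise distances among 8 points:

d((-18, 4), (11, 18)) = 32.2025
d((-18, 4), (23, 21)) = 44.3847
d((-18, 4), (-29, -7)) = 15.5563
d((-18, 4), (-16, -4)) = 8.2462
d((-18, 4), (-3, -23)) = 30.8869
d((-18, 4), (-22, 15)) = 11.7047
d((-18, 4), (-11, -6)) = 12.2066
d((11, 18), (23, 21)) = 12.3693
d((11, 18), (-29, -7)) = 47.1699
d((11, 18), (-16, -4)) = 34.8281
d((11, 18), (-3, -23)) = 43.3244
d((11, 18), (-22, 15)) = 33.1361
d((11, 18), (-11, -6)) = 32.5576
d((23, 21), (-29, -7)) = 59.0593
d((23, 21), (-16, -4)) = 46.3249
d((23, 21), (-3, -23)) = 51.1077
d((23, 21), (-22, 15)) = 45.3982
d((23, 21), (-11, -6)) = 43.4166
d((-29, -7), (-16, -4)) = 13.3417
d((-29, -7), (-3, -23)) = 30.5287
d((-29, -7), (-22, 15)) = 23.0868
d((-29, -7), (-11, -6)) = 18.0278
d((-16, -4), (-3, -23)) = 23.0217
d((-16, -4), (-22, 15)) = 19.9249
d((-16, -4), (-11, -6)) = 5.3852 <-- minimum
d((-3, -23), (-22, 15)) = 42.4853
d((-3, -23), (-11, -6)) = 18.7883
d((-22, 15), (-11, -6)) = 23.7065

Closest pair: (-16, -4) and (-11, -6) with distance 5.3852

The closest pair is (-16, -4) and (-11, -6) with Euclidean distance 5.3852. For 8 points, brute-force pairwise comparison is shown above. For large n, the divide-and-conquer algorithm (sort by x, recurse on halves, check the dividing strip) achieves O(n log n).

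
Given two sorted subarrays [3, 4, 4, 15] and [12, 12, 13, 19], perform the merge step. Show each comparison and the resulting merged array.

Merging process:

Compare 3 vs 12: take 3 from left. Merged: [3]
Compare 4 vs 12: take 4 from left. Merged: [3, 4]
Compare 4 vs 12: take 4 from left. Merged: [3, 4, 4]
Compare 15 vs 12: take 12 from right. Merged: [3, 4, 4, 12]
Compare 15 vs 12: take 12 from right. Merged: [3, 4, 4, 12, 12]
Compare 15 vs 13: take 13 from right. Merged: [3, 4, 4, 12, 12, 13]
Compare 15 vs 19: take 15 from left. Merged: [3, 4, 4, 12, 12, 13, 15]
Append remaining from right: [19]. Merged: [3, 4, 4, 12, 12, 13, 15, 19]

Final merged array: [3, 4, 4, 12, 12, 13, 15, 19]
Total comparisons: 7

The merged array is [3, 4, 4, 12, 12, 13, 15, 19], requiring 7 comparisons. The merge step runs in O(n) time where n is the total number of elements.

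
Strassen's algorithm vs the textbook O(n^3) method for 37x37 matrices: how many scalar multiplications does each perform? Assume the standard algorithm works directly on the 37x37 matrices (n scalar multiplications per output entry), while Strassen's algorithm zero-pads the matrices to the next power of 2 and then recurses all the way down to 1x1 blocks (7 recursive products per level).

Matrix multiplication for 37x37 matrices:

Strassen's algorithm requires power-of-2 dimensions. Pad 37x37 to 64x64 (next power of 2).

Standard algorithm: 37^3 = 50653 multiplications
Strassen's algorithm: 7^(log2(64)) = 7^6 = 117649 multiplications
Difference: 50653 - 117649 = -66996 (Strassen uses MORE here due to padding overhead — for small or just-over-power-of-2 n, padding can outweigh the per-level savings)

Standard: 50653 multiplications (37^3). Strassen: 117649 multiplications (7^6, after padding to 64x64). Strassen reduces 8 recursive multiplications to 7 at each level.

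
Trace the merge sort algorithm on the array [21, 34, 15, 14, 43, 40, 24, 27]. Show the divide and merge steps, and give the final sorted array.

Merge sort trace:

Split: [21, 34, 15, 14, 43, 40, 24, 27] -> [21, 34, 15, 14] and [43, 40, 24, 27]
  Split: [21, 34, 15, 14] -> [21, 34] and [15, 14]
    Split: [21, 34] -> [21] and [34]
    Merge: [21] + [34] -> [21, 34]
    Split: [15, 14] -> [15] and [14]
    Merge: [15] + [14] -> [14, 15]
  Merge: [21, 34] + [14, 15] -> [14, 15, 21, 34]
  Split: [43, 40, 24, 27] -> [43, 40] and [24, 27]
    Split: [43, 40] -> [43] and [40]
    Merge: [43] + [40] -> [40, 43]
    Split: [24, 27] -> [24] and [27]
    Merge: [24] + [27] -> [24, 27]
  Merge: [40, 43] + [24, 27] -> [24, 27, 40, 43]
Merge: [14, 15, 21, 34] + [24, 27, 40, 43] -> [14, 15, 21, 24, 27, 34, 40, 43]

Final sorted array: [14, 15, 21, 24, 27, 34, 40, 43]

The merge sort proceeds by recursively splitting the array and merging sorted halves.
After all merges, the sorted array is [14, 15, 21, 24, 27, 34, 40, 43].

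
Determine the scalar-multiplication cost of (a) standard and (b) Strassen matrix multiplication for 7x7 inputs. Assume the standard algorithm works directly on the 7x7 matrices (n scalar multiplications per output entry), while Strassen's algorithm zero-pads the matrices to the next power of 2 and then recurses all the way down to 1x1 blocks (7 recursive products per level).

Matrix multiplication for 7x7 matrices:

Strassen's algorithm requires power-of-2 dimensions. Pad 7x7 to 8x8 (next power of 2).

Standard algorithm: 7^3 = 343 multiplications
Strassen's algorithm: 7^(log2(8)) = 7^3 = 343 multiplications
Savings: 343 - 343 = 0 multiplications

Standard: 343 multiplications (7^3). Strassen: 343 multiplications (7^3, after padding to 8x8). Strassen reduces 8 recursive multiplications to 7 at each level.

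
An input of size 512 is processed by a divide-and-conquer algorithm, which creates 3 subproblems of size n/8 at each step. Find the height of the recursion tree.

For divide and conquer with division factor 8:

Problem sizes at each level:
Level 0: 512
Level 1: 64
Level 2: 8
Level 3: 1

The root is level 0 and the size-1 base case is level 3 (the tree spans levels 0 through 3, i.e. 4 levels counting the root), so the depth is the number of divisions: log_8(512) = 3

The recursion tree depth is log_8(512) = 3. At each level, the problem size is divided by 8, so it takes 3 divisions to reduce to a base case of size 1. The algorithm makes 3 recursive calls at each level.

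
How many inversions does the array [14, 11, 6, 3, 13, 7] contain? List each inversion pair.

Finding inversions in [14, 11, 6, 3, 13, 7]:

(0, 1): arr[0]=14 > arr[1]=11
(0, 2): arr[0]=14 > arr[2]=6
(0, 3): arr[0]=14 > arr[3]=3
(0, 4): arr[0]=14 > arr[4]=13
(0, 5): arr[0]=14 > arr[5]=7
(1, 2): arr[1]=11 > arr[2]=6
(1, 3): arr[1]=11 > arr[3]=3
(1, 5): arr[1]=11 > arr[5]=7
(2, 3): arr[2]=6 > arr[3]=3
(4, 5): arr[4]=13 > arr[5]=7

Total inversions: 10

The array has 10 inversion(s): (0,1), (0,2), (0,3), (0,4), (0,5), (1,2), (1,3), (1,5), (2,3), (4,5). Each pair (i,j) satisfies i < j and arr[i] > arr[j].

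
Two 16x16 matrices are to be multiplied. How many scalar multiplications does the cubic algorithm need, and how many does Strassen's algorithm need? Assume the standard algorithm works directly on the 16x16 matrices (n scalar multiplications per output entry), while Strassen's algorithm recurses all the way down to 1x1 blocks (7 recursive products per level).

Matrix multiplication for 16x16 matrices:

Standard algorithm: 16^3 = 4096 multiplications
Strassen's algorithm: 7^(log2(16)) = 7^4 = 2401 multiplications
Savings: 4096 - 2401 = 1695 multiplications

Standard: 4096 multiplications (16^3). Strassen: 2401 multiplications (7^4). Strassen reduces 8 recursive multiplications to 7 at each level.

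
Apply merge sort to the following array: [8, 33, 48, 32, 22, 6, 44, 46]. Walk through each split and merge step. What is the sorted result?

Merge sort trace:

Split: [8, 33, 48, 32, 22, 6, 44, 46] -> [8, 33, 48, 32] and [22, 6, 44, 46]
  Split: [8, 33, 48, 32] -> [8, 33] and [48, 32]
    Split: [8, 33] -> [8] and [33]
    Merge: [8] + [33] -> [8, 33]
    Split: [48, 32] -> [48] and [32]
    Merge: [48] + [32] -> [32, 48]
  Merge: [8, 33] + [32, 48] -> [8, 32, 33, 48]
  Split: [22, 6, 44, 46] -> [22, 6] and [44, 46]
    Split: [22, 6] -> [22] and [6]
    Merge: [22] + [6] -> [6, 22]
    Split: [44, 46] -> [44] and [46]
    Merge: [44] + [46] -> [44, 46]
  Merge: [6, 22] + [44, 46] -> [6, 22, 44, 46]
Merge: [8, 32, 33, 48] + [6, 22, 44, 46] -> [6, 8, 22, 32, 33, 44, 46, 48]

Final sorted array: [6, 8, 22, 32, 33, 44, 46, 48]

The merge sort proceeds by recursively splitting the array and merging sorted halves.
After all merges, the sorted array is [6, 8, 22, 32, 33, 44, 46, 48].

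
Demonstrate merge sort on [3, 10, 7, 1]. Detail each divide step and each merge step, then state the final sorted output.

Merge sort trace:

Split: [3, 10, 7, 1] -> [3, 10] and [7, 1]
  Split: [3, 10] -> [3] and [10]
  Merge: [3] + [10] -> [3, 10]
  Split: [7, 1] -> [7] and [1]
  Merge: [7] + [1] -> [1, 7]
Merge: [3, 10] + [1, 7] -> [1, 3, 7, 10]

Final sorted array: [1, 3, 7, 10]

The merge sort proceeds by recursively splitting the array and merging sorted halves.
After all merges, the sorted array is [1, 3, 7, 10].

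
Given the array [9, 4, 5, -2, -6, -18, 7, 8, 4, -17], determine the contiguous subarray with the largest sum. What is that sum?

Using Kadane's algorithm on [9, 4, 5, -2, -6, -18, 7, 8, 4, -17]:

Scanning through the array:
Position 1 (value 4): max_ending_here = 13, max_so_far = 13
Position 2 (value 5): max_ending_here = 18, max_so_far = 18
Position 3 (value -2): max_ending_here = 16, max_so_far = 18
Position 4 (value -6): max_ending_here = 10, max_so_far = 18
Position 5 (value -18): max_ending_here = -8, max_so_far = 18
Position 6 (value 7): max_ending_here = 7, max_so_far = 18
Position 7 (value 8): max_ending_here = 15, max_so_far = 18
Position 8 (value 4): max_ending_here = 19, max_so_far = 19
Position 9 (value -17): max_ending_here = 2, max_so_far = 19

Maximum subarray: [7, 8, 4]
Maximum sum: 19

The maximum subarray is [7, 8, 4] with sum 19. This subarray runs from index 6 to index 8.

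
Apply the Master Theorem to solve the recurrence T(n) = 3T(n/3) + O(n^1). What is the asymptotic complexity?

Master Theorem for T(n) = 3T(n/3) + O(n^1):

a = 3, b = 3, c = 1
log_b(a) = log_3(3) = 1.0000

Case 2: c = 1 = log_3(3) = 1.0000
T(n) = O(n^1 log n) = O(n log n)

For T(n) = 3T(n/3) + O(n^1): log_3(3) = 1.0000. This is Case 2 of the Master Theorem (c = log_b(a), equal work at all levels), giving O(n log n).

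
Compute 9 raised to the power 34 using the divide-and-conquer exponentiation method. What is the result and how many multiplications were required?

Computing 9^34 by squaring (build up from 9^1; each line after the first costs one multiplication):

9^1 = 9
9^2 = (9^1)^2 = 9^2 = 81
9^4 = (9^2)^2 = 81^2 = 6561
9^8 = (9^4)^2 = 6561^2 = 43046721
9^16 = (9^8)^2 = 43046721^2 = 1853020188851841
9^17 = 9 * 9^16 = 9 * 1853020188851841 = 16677181699666569
9^34 = (9^17)^2 = 16677181699666569^2 = 278128389443693511257285776231761

Result: 278128389443693511257285776231761
Multiplications needed: 6 (6 lines after 9^1)

9^34 = 278128389443693511257285776231761. Using exponentiation by squaring, this requires 6 multiplications. The key idea: if the exponent is even, square the half-power; if odd, multiply by the base once.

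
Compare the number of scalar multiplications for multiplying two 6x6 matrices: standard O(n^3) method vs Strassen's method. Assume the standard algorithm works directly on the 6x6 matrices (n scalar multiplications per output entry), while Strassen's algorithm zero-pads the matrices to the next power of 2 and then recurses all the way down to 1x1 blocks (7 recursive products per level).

Matrix multiplication for 6x6 matrices:

Strassen's algorithm requires power-of-2 dimensions. Pad 6x6 to 8x8 (next power of 2).

Standard algorithm: 6^3 = 216 multiplications
Strassen's algorithm: 7^(log2(8)) = 7^3 = 343 multiplications
Difference: 216 - 343 = -127 (Strassen uses MORE here due to padding overhead — for small or just-over-power-of-2 n, padding can outweigh the per-level savings)

Standard: 216 multiplications (6^3). Strassen: 343 multiplications (7^3, after padding to 8x8). Strassen reduces 8 recursive multiplications to 7 at each level.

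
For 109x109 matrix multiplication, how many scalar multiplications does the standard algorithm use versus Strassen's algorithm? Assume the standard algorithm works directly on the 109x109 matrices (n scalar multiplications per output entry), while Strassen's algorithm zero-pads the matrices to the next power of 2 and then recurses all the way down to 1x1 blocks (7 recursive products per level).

Matrix multiplication for 109x109 matrices:

Strassen's algorithm requires power-of-2 dimensions. Pad 109x109 to 128x128 (next power of 2).

Standard algorithm: 109^3 = 1295029 multiplications
Strassen's algorithm: 7^(log2(128)) = 7^7 = 823543 multiplications
Savings: 1295029 - 823543 = 471486 multiplications

Standard: 1295029 multiplications (109^3). Strassen: 823543 multiplications (7^7, after padding to 128x128). Strassen reduces 8 recursive multiplications to 7 at each level.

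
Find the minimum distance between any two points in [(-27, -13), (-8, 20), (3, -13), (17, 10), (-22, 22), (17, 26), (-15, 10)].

Computing all pairwise distances among 7 points:

d((-27, -13), (-8, 20)) = 38.0789
d((-27, -13), (3, -13)) = 30.0
d((-27, -13), (17, 10)) = 49.6488
d((-27, -13), (-22, 22)) = 35.3553
d((-27, -13), (17, 26)) = 58.7963
d((-27, -13), (-15, 10)) = 25.9422
d((-8, 20), (3, -13)) = 34.7851
d((-8, 20), (17, 10)) = 26.9258
d((-8, 20), (-22, 22)) = 14.1421
d((-8, 20), (17, 26)) = 25.7099
d((-8, 20), (-15, 10)) = 12.2066 <-- minimum
d((3, -13), (17, 10)) = 26.9258
d((3, -13), (-22, 22)) = 43.0116
d((3, -13), (17, 26)) = 41.4367
d((3, -13), (-15, 10)) = 29.2062
d((17, 10), (-22, 22)) = 40.8044
d((17, 10), (17, 26)) = 16.0
d((17, 10), (-15, 10)) = 32.0
d((-22, 22), (17, 26)) = 39.2046
d((-22, 22), (-15, 10)) = 13.8924
d((17, 26), (-15, 10)) = 35.7771

Closest pair: (-8, 20) and (-15, 10) with distance 12.2066

The closest pair is (-8, 20) and (-15, 10) with Euclidean distance 12.2066. For 7 points, brute-force pairwise comparison is shown above. For large n, the divide-and-conquer algorithm (sort by x, recurse on halves, check the dividing strip) achieves O(n log n).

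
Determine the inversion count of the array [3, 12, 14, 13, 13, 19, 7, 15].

Finding inversions in [3, 12, 14, 13, 13, 19, 7, 15]:

(1, 6): arr[1]=12 > arr[6]=7
(2, 3): arr[2]=14 > arr[3]=13
(2, 4): arr[2]=14 > arr[4]=13
(2, 6): arr[2]=14 > arr[6]=7
(3, 6): arr[3]=13 > arr[6]=7
(4, 6): arr[4]=13 > arr[6]=7
(5, 6): arr[5]=19 > arr[6]=7
(5, 7): arr[5]=19 > arr[7]=15

Total inversions: 8

The array has 8 inversion(s): (1,6), (2,3), (2,4), (2,6), (3,6), (4,6), (5,6), (5,7). Each pair (i,j) satisfies i < j and arr[i] > arr[j].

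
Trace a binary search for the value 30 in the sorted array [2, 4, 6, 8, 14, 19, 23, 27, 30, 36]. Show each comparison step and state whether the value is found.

Binary search for 30 in [2, 4, 6, 8, 14, 19, 23, 27, 30, 36]:

lo=0, hi=9, mid=4, arr[mid]=14 -> 14 < 30, search right half
lo=5, hi=9, mid=7, arr[mid]=27 -> 27 < 30, search right half
lo=8, hi=9, mid=8, arr[mid]=30 -> Found target at index 8!

Binary search finds 30 at index 8 after 3 comparisons. The search repeatedly halves the search space by comparing with the middle element.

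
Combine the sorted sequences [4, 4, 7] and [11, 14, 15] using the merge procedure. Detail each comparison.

Merging process:

Compare 4 vs 11: take 4 from left. Merged: [4]
Compare 4 vs 11: take 4 from left. Merged: [4, 4]
Compare 7 vs 11: take 7 from left. Merged: [4, 4, 7]
Append remaining from right: [11, 14, 15]. Merged: [4, 4, 7, 11, 14, 15]

Final merged array: [4, 4, 7, 11, 14, 15]
Total comparisons: 3

The merged array is [4, 4, 7, 11, 14, 15], requiring 3 comparisons. The merge step runs in O(n) time where n is the total number of elements.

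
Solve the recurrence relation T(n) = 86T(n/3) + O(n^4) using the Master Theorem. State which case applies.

Master Theorem for T(n) = 86T(n/3) + O(n^4):

a = 86, b = 3, c = 4
log_b(a) = log_3(86) = 4.0545

Case 1: c = 4 < log_3(86) = 4.0545
T(n) = O(n^(log_3 86))

For T(n) = 86T(n/3) + O(n^4): log_3(86) = 4.0545. This is Case 1 of the Master Theorem (c < log_b(a), work dominated by leaves), giving O(n^(log_3 86)).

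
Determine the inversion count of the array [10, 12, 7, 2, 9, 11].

Finding inversions in [10, 12, 7, 2, 9, 11]:

(0, 2): arr[0]=10 > arr[2]=7
(0, 3): arr[0]=10 > arr[3]=2
(0, 4): arr[0]=10 > arr[4]=9
(1, 2): arr[1]=12 > arr[2]=7
(1, 3): arr[1]=12 > arr[3]=2
(1, 4): arr[1]=12 > arr[4]=9
(1, 5): arr[1]=12 > arr[5]=11
(2, 3): arr[2]=7 > arr[3]=2

Total inversions: 8

The array has 8 inversion(s): (0,2), (0,3), (0,4), (1,2), (1,3), (1,4), (1,5), (2,3). Each pair (i,j) satisfies i < j and arr[i] > arr[j].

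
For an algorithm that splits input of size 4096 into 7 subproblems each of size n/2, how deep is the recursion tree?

For divide and conquer with division factor 2:

Problem sizes at each level:
Level 0: 4096
Level 1: 2048
Level 2: 1024
Level 3: 512
Level 4: 256
Level 5: 128
Level 6: 64
Level 7: 32
Level 8: 16
Level 9: 8
Level 10: 4
Level 11: 2
Level 12: 1

The root is level 0 and the size-1 base case is level 12 (the tree spans levels 0 through 12, i.e. 13 levels counting the root), so the depth is the number of divisions: log_2(4096) = 12

The recursion tree depth is log_2(4096) = 12. At each level, the problem size is divided by 2, so it takes 12 divisions to reduce to a base case of size 1. The algorithm makes 7 recursive calls at each level.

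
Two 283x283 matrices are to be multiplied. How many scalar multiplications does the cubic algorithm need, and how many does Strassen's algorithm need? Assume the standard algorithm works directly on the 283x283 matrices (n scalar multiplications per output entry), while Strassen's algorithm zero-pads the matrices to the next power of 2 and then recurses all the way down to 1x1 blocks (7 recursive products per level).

Matrix multiplication for 283x283 matrices:

Strassen's algorithm requires power-of-2 dimensions. Pad 283x283 to 512x512 (next power of 2).

Standard algorithm: 283^3 = 22665187 multiplications
Strassen's algorithm: 7^(log2(512)) = 7^9 = 40353607 multiplications
Difference: 22665187 - 40353607 = -17688420 (Strassen uses MORE here due to padding overhead — for small or just-over-power-of-2 n, padding can outweigh the per-level savings)

Standard: 22665187 multiplications (283^3). Strassen: 40353607 multiplications (7^9, after padding to 512x512). Strassen reduces 8 recursive multiplications to 7 at each level.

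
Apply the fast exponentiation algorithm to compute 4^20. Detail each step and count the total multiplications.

Computing 4^20 by squaring (build up from 4^1; each line after the first costs one multiplication):

4^1 = 4
4^2 = (4^1)^2 = 4^2 = 16
4^4 = (4^2)^2 = 16^2 = 256
4^5 = 4 * 4^4 = 4 * 256 = 1024
4^10 = (4^5)^2 = 1024^2 = 1048576
4^20 = (4^10)^2 = 1048576^2 = 1099511627776

Result: 1099511627776
Multiplications needed: 5 (5 lines after 4^1)

4^20 = 1099511627776. Using exponentiation by squaring, this requires 5 multiplications. The key idea: if the exponent is even, square the half-power; if odd, multiply by the base once.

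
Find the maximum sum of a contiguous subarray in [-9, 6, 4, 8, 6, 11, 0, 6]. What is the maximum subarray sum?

Using Kadane's algorithm on [-9, 6, 4, 8, 6, 11, 0, 6]:

Scanning through the array:
Position 1 (value 6): max_ending_here = 6, max_so_far = 6
Position 2 (value 4): max_ending_here = 10, max_so_far = 10
Position 3 (value 8): max_ending_here = 18, max_so_far = 18
Position 4 (value 6): max_ending_here = 24, max_so_far = 24
Position 5 (value 11): max_ending_here = 35, max_so_far = 35
Position 6 (value 0): max_ending_here = 35, max_so_far = 35
Position 7 (value 6): max_ending_here = 41, max_so_far = 41

Maximum subarray: [6, 4, 8, 6, 11, 0, 6]
Maximum sum: 41

The maximum subarray is [6, 4, 8, 6, 11, 0, 6] with sum 41. This subarray runs from index 1 to index 7.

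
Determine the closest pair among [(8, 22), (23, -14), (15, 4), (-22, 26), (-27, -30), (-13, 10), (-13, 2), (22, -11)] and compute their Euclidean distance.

Computing all pairwise distances among 8 points:

d((8, 22), (23, -14)) = 39.0
d((8, 22), (15, 4)) = 19.3132
d((8, 22), (-22, 26)) = 30.2655
d((8, 22), (-27, -30)) = 62.6817
d((8, 22), (-13, 10)) = 24.1868
d((8, 22), (-13, 2)) = 29.0
d((8, 22), (22, -11)) = 35.8469
d((23, -14), (15, 4)) = 19.6977
d((23, -14), (-22, 26)) = 60.208
d((23, -14), (-27, -30)) = 52.4976
d((23, -14), (-13, 10)) = 43.2666
d((23, -14), (-13, 2)) = 39.3954
d((23, -14), (22, -11)) = 3.1623 <-- minimum
d((15, 4), (-22, 26)) = 43.0465
d((15, 4), (-27, -30)) = 54.037
d((15, 4), (-13, 10)) = 28.6356
d((15, 4), (-13, 2)) = 28.0713
d((15, 4), (22, -11)) = 16.5529
d((-22, 26), (-27, -30)) = 56.2228
d((-22, 26), (-13, 10)) = 18.3576
d((-22, 26), (-13, 2)) = 25.632
d((-22, 26), (22, -11)) = 57.4891
d((-27, -30), (-13, 10)) = 42.3792
d((-27, -30), (-13, 2)) = 34.9285
d((-27, -30), (22, -11)) = 52.5547
d((-13, 10), (-13, 2)) = 8.0
d((-13, 10), (22, -11)) = 40.8167
d((-13, 2), (22, -11)) = 37.3363

Closest pair: (23, -14) and (22, -11) with distance 3.1623

The closest pair is (23, -14) and (22, -11) with Euclidean distance 3.1623. For 8 points, brute-force pairwise comparison is shown above. For large n, the divide-and-conquer algorithm (sort by x, recurse on halves, check the dividing strip) achieves O(n log n).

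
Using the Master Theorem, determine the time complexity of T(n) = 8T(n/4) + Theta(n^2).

Master Theorem for T(n) = 8T(n/4) + O(n^2):

a = 8, b = 4, c = 2
log_b(a) = log_4(8) = 1.5000

Case 3: c = 2 > log_4(8) = 1.5000
T(n) = O(n^2) = O(n^2)

For T(n) = 8T(n/4) + O(n^2): log_4(8) = 1.5000. This is Case 3 of the Master Theorem (c > log_b(a), work dominated by root), giving O(n^2).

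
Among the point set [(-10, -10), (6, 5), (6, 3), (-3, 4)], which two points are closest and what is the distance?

Computing all pairwise distances among 4 points:

d((-10, -10), (6, 5)) = 21.9317
d((-10, -10), (6, 3)) = 20.6155
d((-10, -10), (-3, 4)) = 15.6525
d((6, 5), (6, 3)) = 2.0 <-- minimum
d((6, 5), (-3, 4)) = 9.0554
d((6, 3), (-3, 4)) = 9.0554

Closest pair: (6, 5) and (6, 3) with distance 2.0

The closest pair is (6, 5) and (6, 3) with Euclidean distance 2.0. For 4 points, brute-force pairwise comparison is shown above. For large n, the divide-and-conquer algorithm (sort by x, recurse on halves, check the dividing strip) achieves O(n log n).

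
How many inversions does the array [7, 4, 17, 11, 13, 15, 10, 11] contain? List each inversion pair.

Finding inversions in [7, 4, 17, 11, 13, 15, 10, 11]:

(0, 1): arr[0]=7 > arr[1]=4
(2, 3): arr[2]=17 > arr[3]=11
(2, 4): arr[2]=17 > arr[4]=13
(2, 5): arr[2]=17 > arr[5]=15
(2, 6): arr[2]=17 > arr[6]=10
(2, 7): arr[2]=17 > arr[7]=11
(3, 6): arr[3]=11 > arr[6]=10
(4, 6): arr[4]=13 > arr[6]=10
(4, 7): arr[4]=13 > arr[7]=11
(5, 6): arr[5]=15 > arr[6]=10
(5, 7): arr[5]=15 > arr[7]=11

Total inversions: 11

The array has 11 inversion(s): (0,1), (2,3), (2,4), (2,5), (2,6), (2,7), (3,6), (4,6), (4,7), (5,6), (5,7). Each pair (i,j) satisfies i < j and arr[i] > arr[j].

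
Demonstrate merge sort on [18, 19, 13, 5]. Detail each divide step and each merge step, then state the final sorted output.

Merge sort trace:

Split: [18, 19, 13, 5] -> [18, 19] and [13, 5]
  Split: [18, 19] -> [18] and [19]
  Merge: [18] + [19] -> [18, 19]
  Split: [13, 5] -> [13] and [5]
  Merge: [13] + [5] -> [5, 13]
Merge: [18, 19] + [5, 13] -> [5, 13, 18, 19]

Final sorted array: [5, 13, 18, 19]

The merge sort proceeds by recursively splitting the array and merging sorted halves.
After all merges, the sorted array is [5, 13, 18, 19].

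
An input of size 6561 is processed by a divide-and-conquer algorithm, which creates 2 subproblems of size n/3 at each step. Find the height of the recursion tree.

For divide and conquer with division factor 3:

Problem sizes at each level:
Level 0: 6561
Level 1: 2187
Level 2: 729
Level 3: 243
Level 4: 81
Level 5: 27
Level 6: 9
Level 7: 3
Level 8: 1

The root is level 0 and the size-1 base case is level 8 (the tree spans levels 0 through 8, i.e. 9 levels counting the root), so the depth is the number of divisions: log_3(6561) = 8

The recursion tree depth is log_3(6561) = 8. At each level, the problem size is divided by 3, so it takes 8 divisions to reduce to a base case of size 1. The algorithm makes 2 recursive calls at each level.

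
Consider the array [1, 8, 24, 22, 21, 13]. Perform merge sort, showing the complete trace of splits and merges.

Merge sort trace:

Split: [1, 8, 24, 22, 21, 13] -> [1, 8, 24] and [22, 21, 13]
  Split: [1, 8, 24] -> [1] and [8, 24]
    Split: [8, 24] -> [8] and [24]
    Merge: [8] + [24] -> [8, 24]
  Merge: [1] + [8, 24] -> [1, 8, 24]
  Split: [22, 21, 13] -> [22] and [21, 13]
    Split: [21, 13] -> [21] and [13]
    Merge: [21] + [13] -> [13, 21]
  Merge: [22] + [13, 21] -> [13, 21, 22]
Merge: [1, 8, 24] + [13, 21, 22] -> [1, 8, 13, 21, 22, 24]

Final sorted array: [1, 8, 13, 21, 22, 24]

The merge sort proceeds by recursively splitting the array and merging sorted halves.
After all merges, the sorted array is [1, 8, 13, 21, 22, 24].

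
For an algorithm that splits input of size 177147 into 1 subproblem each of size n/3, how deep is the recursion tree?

For divide and conquer with division factor 3:

Problem sizes at each level:
Level 0: 177147
Level 1: 59049
Level 2: 19683
Level 3: 6561
Level 4: 2187
Level 5: 729
Level 6: 243
Level 7: 81
Level 8: 27
Level 9: 9
Level 10: 3
Level 11: 1

The root is level 0 and the size-1 base case is level 11 (the tree spans levels 0 through 11, i.e. 12 levels counting the root), so the depth is the number of divisions: log_3(177147) = 11

The recursion tree depth is log_3(177147) = 11. At each level, the problem size is divided by 3, so it takes 11 divisions to reduce to a base case of size 1. The algorithm makes 1 recursive call at each level.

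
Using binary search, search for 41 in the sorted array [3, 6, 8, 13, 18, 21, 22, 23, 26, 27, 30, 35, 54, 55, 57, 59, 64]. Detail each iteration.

Binary search for 41 in [3, 6, 8, 13, 18, 21, 22, 23, 26, 27, 30, 35, 54, 55, 57, 59, 64]:

lo=0, hi=16, mid=8, arr[mid]=26 -> 26 < 41, search right half
lo=9, hi=16, mid=12, arr[mid]=54 -> 54 > 41, search left half
lo=9, hi=11, mid=10, arr[mid]=30 -> 30 < 41, search right half
lo=11, hi=11, mid=11, arr[mid]=35 -> 35 < 41, search right half
lo=12 > hi=11, target 41 not found

Binary search determines that 41 is not in the array after 4 comparisons. The search space was exhausted without finding the target.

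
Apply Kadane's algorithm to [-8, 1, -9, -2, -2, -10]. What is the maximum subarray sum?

Using Kadane's algorithm on [-8, 1, -9, -2, -2, -10]:

Scanning through the array:
Position 1 (value 1): max_ending_here = 1, max_so_far = 1
Position 2 (value -9): max_ending_here = -8, max_so_far = 1
Position 3 (value -2): max_ending_here = -2, max_so_far = 1
Position 4 (value -2): max_ending_here = -2, max_so_far = 1
Position 5 (value -10): max_ending_here = -10, max_so_far = 1

Maximum subarray: [1]
Maximum sum: 1

The maximum subarray is [1] with sum 1. This subarray runs from index 1 to index 1.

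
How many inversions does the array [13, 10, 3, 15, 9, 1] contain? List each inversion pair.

Finding inversions in [13, 10, 3, 15, 9, 1]:

(0, 1): arr[0]=13 > arr[1]=10
(0, 2): arr[0]=13 > arr[2]=3
(0, 4): arr[0]=13 > arr[4]=9
(0, 5): arr[0]=13 > arr[5]=1
(1, 2): arr[1]=10 > arr[2]=3
(1, 4): arr[1]=10 > arr[4]=9
(1, 5): arr[1]=10 > arr[5]=1
(2, 5): arr[2]=3 > arr[5]=1
(3, 4): arr[3]=15 > arr[4]=9
(3, 5): arr[3]=15 > arr[5]=1
(4, 5): arr[4]=9 > arr[5]=1

Total inversions: 11

The array has 11 inversion(s): (0,1), (0,2), (0,4), (0,5), (1,2), (1,4), (1,5), (2,5), (3,4), (3,5), (4,5). Each pair (i,j) satisfies i < j and arr[i] > arr[j].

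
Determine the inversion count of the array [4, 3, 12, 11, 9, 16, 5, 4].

Finding inversions in [4, 3, 12, 11, 9, 16, 5, 4]:

(0, 1): arr[0]=4 > arr[1]=3
(2, 3): arr[2]=12 > arr[3]=11
(2, 4): arr[2]=12 > arr[4]=9
(2, 6): arr[2]=12 > arr[6]=5
(2, 7): arr[2]=12 > arr[7]=4
(3, 4): arr[3]=11 > arr[4]=9
(3, 6): arr[3]=11 > arr[6]=5
(3, 7): arr[3]=11 > arr[7]=4
(4, 6): arr[4]=9 > arr[6]=5
(4, 7): arr[4]=9 > arr[7]=4
(5, 6): arr[5]=16 > arr[6]=5
(5, 7): arr[5]=16 > arr[7]=4
(6, 7): arr[6]=5 > arr[7]=4

Total inversions: 13

The array has 13 inversion(s): (0,1), (2,3), (2,4), (2,6), (2,7), (3,4), (3,6), (3,7), (4,6), (4,7), (5,6), (5,7), (6,7). Each pair (i,j) satisfies i < j and arr[i] > arr[j].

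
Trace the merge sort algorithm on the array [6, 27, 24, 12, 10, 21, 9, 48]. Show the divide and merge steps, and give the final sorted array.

Merge sort trace:

Split: [6, 27, 24, 12, 10, 21, 9, 48] -> [6, 27, 24, 12] and [10, 21, 9, 48]
  Split: [6, 27, 24, 12] -> [6, 27] and [24, 12]
    Split: [6, 27] -> [6] and [27]
    Merge: [6] + [27] -> [6, 27]
    Split: [24, 12] -> [24] and [12]
    Merge: [24] + [12] -> [12, 24]
  Merge: [6, 27] + [12, 24] -> [6, 12, 24, 27]
  Split: [10, 21, 9, 48] -> [10, 21] and [9, 48]
    Split: [10, 21] -> [10] and [21]
    Merge: [10] + [21] -> [10, 21]
    Split: [9, 48] -> [9] and [48]
    Merge: [9] + [48] -> [9, 48]
  Merge: [10, 21] + [9, 48] -> [9, 10, 21, 48]
Merge: [6, 12, 24, 27] + [9, 10, 21, 48] -> [6, 9, 10, 12, 21, 24, 27, 48]

Final sorted array: [6, 9, 10, 12, 21, 24, 27, 48]

The merge sort proceeds by recursively splitting the array and merging sorted halves.
After all merges, the sorted array is [6, 9, 10, 12, 21, 24, 27, 48].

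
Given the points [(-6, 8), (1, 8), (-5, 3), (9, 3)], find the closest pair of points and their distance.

Computing all pairwise distances among 4 points:

d((-6, 8), (1, 8)) = 7.0
d((-6, 8), (-5, 3)) = 5.099 <-- minimum
d((-6, 8), (9, 3)) = 15.8114
d((1, 8), (-5, 3)) = 7.8102
d((1, 8), (9, 3)) = 9.434
d((-5, 3), (9, 3)) = 14.0

Closest pair: (-6, 8) and (-5, 3) with distance 5.099

The closest pair is (-6, 8) and (-5, 3) with Euclidean distance 5.099. For 4 points, brute-force pairwise comparison is shown above. For large n, the divide-and-conquer algorithm (sort by x, recurse on halves, check the dividing strip) achieves O(n log n).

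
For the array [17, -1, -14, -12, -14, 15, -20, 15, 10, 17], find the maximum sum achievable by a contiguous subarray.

Using Kadane's algorithm on [17, -1, -14, -12, -14, 15, -20, 15, 10, 17]:

Scanning through the array:
Position 1 (value -1): max_ending_here = 16, max_so_far = 17
Position 2 (value -14): max_ending_here = 2, max_so_far = 17
Position 3 (value -12): max_ending_here = -10, max_so_far = 17
Position 4 (value -14): max_ending_here = -14, max_so_far = 17
Position 5 (value 15): max_ending_here = 15, max_so_far = 17
Position 6 (value -20): max_ending_here = -5, max_so_far = 17
Position 7 (value 15): max_ending_here = 15, max_so_far = 17
Position 8 (value 10): max_ending_here = 25, max_so_far = 25
Position 9 (value 17): max_ending_here = 42, max_so_far = 42

Maximum subarray: [15, 10, 17]
Maximum sum: 42

The maximum subarray is [15, 10, 17] with sum 42. This subarray runs from index 7 to index 9.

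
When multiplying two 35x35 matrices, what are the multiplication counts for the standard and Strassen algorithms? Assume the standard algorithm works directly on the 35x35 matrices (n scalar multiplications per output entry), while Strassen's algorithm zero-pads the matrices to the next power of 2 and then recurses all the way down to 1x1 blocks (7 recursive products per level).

Matrix multiplication for 35x35 matrices:

Strassen's algorithm requires power-of-2 dimensions. Pad 35x35 to 64x64 (next power of 2).

Standard algorithm: 35^3 = 42875 multiplications
Strassen's algorithm: 7^(log2(64)) = 7^6 = 117649 multiplications
Difference: 42875 - 117649 = -74774 (Strassen uses MORE here due to padding overhead — for small or just-over-power-of-2 n, padding can outweigh the per-level savings)

Standard: 42875 multiplications (35^3). Strassen: 117649 multiplications (7^6, after padding to 64x64). Strassen reduces 8 recursive multiplications to 7 at each level.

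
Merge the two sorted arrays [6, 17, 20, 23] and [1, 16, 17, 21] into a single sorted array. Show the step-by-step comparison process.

Merging process:

Compare 6 vs 1: take 1 from right. Merged: [1]
Compare 6 vs 16: take 6 from left. Merged: [1, 6]
Compare 17 vs 16: take 16 from right. Merged: [1, 6, 16]
Compare 17 vs 17: take 17 from left. Merged: [1, 6, 16, 17]
Compare 20 vs 17: take 17 from right. Merged: [1, 6, 16, 17, 17]
Compare 20 vs 21: take 20 from left. Merged: [1, 6, 16, 17, 17, 20]
Compare 23 vs 21: take 21 from right. Merged: [1, 6, 16, 17, 17, 20, 21]
Append remaining from left: [23]. Merged: [1, 6, 16, 17, 17, 20, 21, 23]

Final merged array: [1, 6, 16, 17, 17, 20, 21, 23]
Total comparisons: 7

The merged array is [1, 6, 16, 17, 17, 20, 21, 23], requiring 7 comparisons. The merge step runs in O(n) time where n is the total number of elements.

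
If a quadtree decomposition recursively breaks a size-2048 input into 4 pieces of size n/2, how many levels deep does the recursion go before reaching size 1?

For divide and conquer with division factor 2:

Problem sizes at each level:
Level 0: 2048
Level 1: 1024
Level 2: 512
Level 3: 256
Level 4: 128
Level 5: 64
Level 6: 32
Level 7: 16
Level 8: 8
Level 9: 4
Level 10: 2
Level 11: 1

The root is level 0 and the size-1 base case is level 11 (the tree spans levels 0 through 11, i.e. 12 levels counting the root), so the depth is the number of divisions: log_2(2048) = 11

The recursion tree depth is log_2(2048) = 11. At each level, the problem size is divided by 2, so it takes 11 divisions to reduce to a base case of size 1. The algorithm makes 4 recursive calls at each level.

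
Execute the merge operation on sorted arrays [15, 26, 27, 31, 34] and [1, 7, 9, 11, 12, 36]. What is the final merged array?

Merging process:

Compare 15 vs 1: take 1 from right. Merged: [1]
Compare 15 vs 7: take 7 from right. Merged: [1, 7]
Compare 15 vs 9: take 9 from right. Merged: [1, 7, 9]
Compare 15 vs 11: take 11 from right. Merged: [1, 7, 9, 11]
Compare 15 vs 12: take 12 from right. Merged: [1, 7, 9, 11, 12]
Compare 15 vs 36: take 15 from left. Merged: [1, 7, 9, 11, 12, 15]
Compare 26 vs 36: take 26 from left. Merged: [1, 7, 9, 11, 12, 15, 26]
Compare 27 vs 36: take 27 from left. Merged: [1, 7, 9, 11, 12, 15, 26, 27]
Compare 31 vs 36: take 31 from left. Merged: [1, 7, 9, 11, 12, 15, 26, 27, 31]
Compare 34 vs 36: take 34 from left. Merged: [1, 7, 9, 11, 12, 15, 26, 27, 31, 34]
Append remaining from right: [36]. Merged: [1, 7, 9, 11, 12, 15, 26, 27, 31, 34, 36]

Final merged array: [1, 7, 9, 11, 12, 15, 26, 27, 31, 34, 36]
Total comparisons: 10

The merged array is [1, 7, 9, 11, 12, 15, 26, 27, 31, 34, 36], requiring 10 comparisons. The merge step runs in O(n) time where n is the total number of elements.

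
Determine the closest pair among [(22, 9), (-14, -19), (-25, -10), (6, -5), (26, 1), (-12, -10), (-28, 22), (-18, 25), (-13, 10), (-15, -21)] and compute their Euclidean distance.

Computing all pairwise distances among 10 points:

d((22, 9), (-14, -19)) = 45.607
d((22, 9), (-25, -10)) = 50.6952
d((22, 9), (6, -5)) = 21.2603
d((22, 9), (26, 1)) = 8.9443
d((22, 9), (-12, -10)) = 38.9487
d((22, 9), (-28, 22)) = 51.6624
d((22, 9), (-18, 25)) = 43.0813
d((22, 9), (-13, 10)) = 35.0143
d((22, 9), (-15, -21)) = 47.634
d((-14, -19), (-25, -10)) = 14.2127
d((-14, -19), (6, -5)) = 24.4131
d((-14, -19), (26, 1)) = 44.7214
d((-14, -19), (-12, -10)) = 9.2195
d((-14, -19), (-28, 22)) = 43.3244
d((-14, -19), (-18, 25)) = 44.1814
d((-14, -19), (-13, 10)) = 29.0172
d((-14, -19), (-15, -21)) = 2.2361 <-- minimum
d((-25, -10), (6, -5)) = 31.4006
d((-25, -10), (26, 1)) = 52.1728
d((-25, -10), (-12, -10)) = 13.0
d((-25, -10), (-28, 22)) = 32.1403
d((-25, -10), (-18, 25)) = 35.6931
d((-25, -10), (-13, 10)) = 23.3238
d((-25, -10), (-15, -21)) = 14.8661
d((6, -5), (26, 1)) = 20.8806
d((6, -5), (-12, -10)) = 18.6815
d((6, -5), (-28, 22)) = 43.4166
d((6, -5), (-18, 25)) = 38.4187
d((6, -5), (-13, 10)) = 24.2074
d((6, -5), (-15, -21)) = 26.4008
d((26, 1), (-12, -10)) = 39.5601
d((26, 1), (-28, 22)) = 57.9396
d((26, 1), (-18, 25)) = 50.1199
d((26, 1), (-13, 10)) = 40.025
d((26, 1), (-15, -21)) = 46.5296
d((-12, -10), (-28, 22)) = 35.7771
d((-12, -10), (-18, 25)) = 35.5106
d((-12, -10), (-13, 10)) = 20.025
d((-12, -10), (-15, -21)) = 11.4018
d((-28, 22), (-18, 25)) = 10.4403
d((-28, 22), (-13, 10)) = 19.2094
d((-28, 22), (-15, -21)) = 44.9222
d((-18, 25), (-13, 10)) = 15.8114
d((-18, 25), (-15, -21)) = 46.0977
d((-13, 10), (-15, -21)) = 31.0644

Closest pair: (-14, -19) and (-15, -21) with distance 2.2361

The closest pair is (-14, -19) and (-15, -21) with Euclidean distance 2.2361. For 10 points, brute-force pairwise comparison is shown above. For large n, the divide-and-conquer algorithm (sort by x, recurse on halves, check the dividing strip) achieves O(n log n).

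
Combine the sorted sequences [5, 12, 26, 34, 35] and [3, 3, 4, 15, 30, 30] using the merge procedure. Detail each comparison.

Merging process:

Compare 5 vs 3: take 3 from right. Merged: [3]
Compare 5 vs 3: take 3 from right. Merged: [3, 3]
Compare 5 vs 4: take 4 from right. Merged: [3, 3, 4]
Compare 5 vs 15: take 5 from left. Merged: [3, 3, 4, 5]
Compare 12 vs 15: take 12 from left. Merged: [3, 3, 4, 5, 12]
Compare 26 vs 15: take 15 from right. Merged: [3, 3, 4, 5, 12, 15]
Compare 26 vs 30: take 26 from left. Merged: [3, 3, 4, 5, 12, 15, 26]
Compare 34 vs 30: take 30 from right. Merged: [3, 3, 4, 5, 12, 15, 26, 30]
Compare 34 vs 30: take 30 from right. Merged: [3, 3, 4, 5, 12, 15, 26, 30, 30]
Append remaining from left: [34, 35]. Merged: [3, 3, 4, 5, 12, 15, 26, 30, 30, 34, 35]

Final merged array: [3, 3, 4, 5, 12, 15, 26, 30, 30, 34, 35]
Total comparisons: 9

The merged array is [3, 3, 4, 5, 12, 15, 26, 30, 30, 34, 35], requiring 9 comparisons. The merge step runs in O(n) time where n is the total number of elements.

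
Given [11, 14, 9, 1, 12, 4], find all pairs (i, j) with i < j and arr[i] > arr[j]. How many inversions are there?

Finding inversions in [11, 14, 9, 1, 12, 4]:

(0, 2): arr[0]=11 > arr[2]=9
(0, 3): arr[0]=11 > arr[3]=1
(0, 5): arr[0]=11 > arr[5]=4
(1, 2): arr[1]=14 > arr[2]=9
(1, 3): arr[1]=14 > arr[3]=1
(1, 4): arr[1]=14 > arr[4]=12
(1, 5): arr[1]=14 > arr[5]=4
(2, 3): arr[2]=9 > arr[3]=1
(2, 5): arr[2]=9 > arr[5]=4
(4, 5): arr[4]=12 > arr[5]=4

Total inversions: 10

The array has 10 inversion(s): (0,2), (0,3), (0,5), (1,2), (1,3), (1,4), (1,5), (2,3), (2,5), (4,5). Each pair (i,j) satisfies i < j and arr[i] > arr[j].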